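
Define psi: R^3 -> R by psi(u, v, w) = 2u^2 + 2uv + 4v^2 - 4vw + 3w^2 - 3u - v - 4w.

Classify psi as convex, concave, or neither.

convex

psi is quadratic, so its Hessian is the constant matrix H = [[4, 2, 0], [2, 8, -4], [0, -4, 6]].
Leading principal minors: 4, 28, 104.
All positive ⇒ H ≻ 0 ⇒ convex.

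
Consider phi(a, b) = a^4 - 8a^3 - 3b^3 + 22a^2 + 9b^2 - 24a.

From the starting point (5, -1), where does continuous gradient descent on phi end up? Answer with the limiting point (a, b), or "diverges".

phi is separable, so gradient descent decouples: a follows -∂phi/∂a, b follows -∂phi/∂b.
∂phi/∂a = 4(a - 3)(a - 2)(a - 1); at a=5 this is 96, so a decreases.
∂phi/∂b = -9b(b - 2); at b=-1 this is -27, so b increases.
a converges to its nearest critical value 3 (a local min of the a-part); b converges to 0. The iterate converges to (3, 0).

(3, 0)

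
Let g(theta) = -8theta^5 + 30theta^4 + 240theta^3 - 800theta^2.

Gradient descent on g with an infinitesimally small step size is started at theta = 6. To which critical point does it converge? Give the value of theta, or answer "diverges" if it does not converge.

diverges

g'(theta) = -40theta(theta - 5)(theta - 2)(theta + 4), so g'(6) = -9600.
Gradient descent moves in the -g' direction, i.e. theta is increasing.
There is no critical point above theta=6, and g' keeps the same sign, so the iterate runs off to +∞.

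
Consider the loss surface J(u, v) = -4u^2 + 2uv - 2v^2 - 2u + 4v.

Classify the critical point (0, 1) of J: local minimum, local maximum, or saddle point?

local maximum

The Hessian of J is constant: H = [[-8, 2], [2, -4]].
det(H) = (-8)·(-4) − 2² = 28.
det(H) > 0 and tr(H) = -12 < 0, so H is negative definite and the point is a local maximum.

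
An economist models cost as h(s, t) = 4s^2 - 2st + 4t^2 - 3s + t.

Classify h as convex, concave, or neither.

h is quadratic, so its Hessian is the constant matrix H = [[8, -2], [-2, 8]].
det(H) = 60, tr(H) = 16.
det(H) > 0 and tr(H) > 0, so H is positive definite everywhere: convex.

convex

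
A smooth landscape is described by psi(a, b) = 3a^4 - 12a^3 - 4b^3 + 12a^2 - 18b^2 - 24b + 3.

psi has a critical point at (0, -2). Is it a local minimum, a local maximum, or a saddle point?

local minimum

The mixed partial ∂²psi/∂a∂b is 0, so the Hessian at any point is diag(psi_aa, psi_bb) = diag(12(3a^2 - 6a + 2), -12(2b + 3)).
At (0, -2): H = diag(24, 12).
Both eigenvalues are positive, so H is positive definite: a local minimum.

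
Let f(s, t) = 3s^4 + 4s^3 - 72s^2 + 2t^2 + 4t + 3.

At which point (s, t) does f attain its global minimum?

(-4, -1)

f(s,t) separates as P(s) + Q(t) + 3, so its minimum is min P + min Q + 3.
P'(s) = 12s(s - 3)(s + 4) vanishes at s ∈ {-4, 0, 3}; Q'(t) = 4(t + 1) vanishes at t ∈ {-1}.
Local minima of P (where P''>0): P(-4)=-640, P(3)=-297. Local minima of Q: Q(-1)=-2.
So the global minimum of f is P(-4) + Q(-1) + 3 = -640 − 2 + 3 = -639, attained at (-4, -1).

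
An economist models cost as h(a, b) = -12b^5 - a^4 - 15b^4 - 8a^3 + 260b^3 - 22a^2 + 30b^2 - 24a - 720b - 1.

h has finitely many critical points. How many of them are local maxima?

4

h separates as a function of a plus a function of b, so ∇h=0 decouples.
∂h/∂a = -4(a + 1)(a + 2)(a + 3) = 0 at a ∈ {-3, -2, -1}; ∂h/∂b = -60(b - 3)(b - 1)(b + 1)(b + 4) = 0 at b ∈ {-4, -1, 1, 3}.
The Hessian is diagonal: diag(h_aa, h_bb). Second derivatives: h_aa(-3)=-8, h_aa(-2)=4, h_aa(-1)=-8; h_bb(-4)=6300, h_bb(-1)=-1440, h_bb(1)=1200, h_bb(3)=-3360.
Local maxima occur where both diagonal entries negative: (-3, -1), (-3, 3), (-1, -1), (-1, 3). Count: 4.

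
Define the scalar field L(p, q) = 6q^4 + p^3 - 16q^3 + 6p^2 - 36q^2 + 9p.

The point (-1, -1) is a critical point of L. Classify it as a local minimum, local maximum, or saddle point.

local minimum

The mixed partial ∂²L/∂p∂q is 0, so the Hessian at any point is diag(L_pp, L_qq) = diag(6(p + 2), 24(3q^2 - 4q - 3)).
At (-1, -1): H = diag(6, 96).
Both eigenvalues are positive, so H is positive definite: a local minimum.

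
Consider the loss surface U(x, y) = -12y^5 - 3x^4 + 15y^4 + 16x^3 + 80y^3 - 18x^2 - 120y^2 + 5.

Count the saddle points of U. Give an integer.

6

U separates as a function of x plus a function of y, so ∇U=0 decouples.
∂U/∂x = -12x(x - 3)(x - 1) = 0 at x ∈ {0, 1, 3}; ∂U/∂y = -60y(y - 2)(y - 1)(y + 2) = 0 at y ∈ {-2, 0, 1, 2}.
The Hessian is diagonal: diag(U_xx, U_yy). Second derivatives: U_xx(0)=-36, U_xx(1)=24, U_xx(3)=-72; U_yy(-2)=1440, U_yy(0)=-240, U_yy(1)=180, U_yy(2)=-480.
Saddle points occur where the two diagonal entries have opposite signs: (0, -2), (0, 1), (1, 0), (1, 2), (3, -2), (3, 1). Count: 6.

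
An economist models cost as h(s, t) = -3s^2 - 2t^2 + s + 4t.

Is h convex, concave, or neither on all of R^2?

h is quadratic, so its Hessian is the constant matrix H = [[-6, 0], [0, -4]].
det(H) = 24, tr(H) = -10.
det(H) > 0 and tr(H) < 0, so H is negative definite everywhere: concave.

concave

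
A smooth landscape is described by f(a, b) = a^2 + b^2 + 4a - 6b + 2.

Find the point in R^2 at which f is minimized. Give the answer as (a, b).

f(a,b) separates as P(a) + Q(b) + 2, so its minimum is min P + min Q + 2.
P'(a) = 2a + 4 vanishes at a ∈ {-2}; Q'(b) = 2b - 6 vanishes at b ∈ {3}.
Local minima of P (where P''>0): P(-2)=-4. Local minima of Q: Q(3)=-9.
So the global minimum of f is P(-2) + Q(3) + 2 = -4 − 9 + 2 = -11, attained at (-2, 3).

(-2, 3)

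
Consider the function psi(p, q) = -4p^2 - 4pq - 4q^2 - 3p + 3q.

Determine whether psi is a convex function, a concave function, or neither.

concave

psi is quadratic, so its Hessian is the constant matrix H = [[-8, -4], [-4, -8]].
det(H) = 48, tr(H) = -16.
det(H) > 0 and tr(H) < 0, so H is negative definite everywhere: concave.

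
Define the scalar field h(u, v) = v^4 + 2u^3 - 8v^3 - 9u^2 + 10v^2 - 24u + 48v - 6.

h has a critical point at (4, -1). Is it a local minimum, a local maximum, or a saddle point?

The mixed partial ∂²h/∂u∂v is 0, so the Hessian at any point is diag(h_uu, h_vv) = diag(6(2u - 3), 4(3v^2 - 12v + 5)).
At (4, -1): H = diag(30, 80).
Both eigenvalues are positive, so H is positive definite: a local minimum.

local minimum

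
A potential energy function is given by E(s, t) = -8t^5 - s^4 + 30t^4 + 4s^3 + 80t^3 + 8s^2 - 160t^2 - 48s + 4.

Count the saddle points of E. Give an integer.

6

E separates as a function of s plus a function of t, so ∇E=0 decouples.
∂E/∂s = -4(s - 3)(s - 2)(s + 2) = 0 at s ∈ {-2, 2, 3}; ∂E/∂t = -40t(t - 4)(t - 1)(t + 2) = 0 at t ∈ {-2, 0, 1, 4}.
The Hessian is diagonal: diag(E_ss, E_tt). Second derivatives: E_ss(-2)=-80, E_ss(2)=16, E_ss(3)=-20; E_tt(-2)=1440, E_tt(0)=-320, E_tt(1)=360, E_tt(4)=-2880.
Saddle points occur where the two diagonal entries have opposite signs: (-2, -2), (-2, 1), (2, 0), (2, 4), (3, -2), (3, 1). Count: 6.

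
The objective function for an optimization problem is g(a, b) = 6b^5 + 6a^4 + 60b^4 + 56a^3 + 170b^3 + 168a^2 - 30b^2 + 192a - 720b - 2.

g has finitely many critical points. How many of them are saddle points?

g separates as a function of a plus a function of b, so ∇g=0 decouples.
∂g/∂a = 24(a + 1)(a + 2)(a + 4) = 0 at a ∈ {-4, -2, -1}; ∂g/∂b = 30(b - 1)(b + 2)(b + 3)(b + 4) = 0 at b ∈ {-4, -3, -2, 1}.
The Hessian is diagonal: diag(g_aa, g_bb). Second derivatives: g_aa(-4)=144, g_aa(-2)=-48, g_aa(-1)=72; g_bb(-4)=-300, g_bb(-3)=120, g_bb(-2)=-180, g_bb(1)=1800.
Saddle points occur where the two diagonal entries have opposite signs: (-4, -4), (-4, -2), (-2, -3), (-2, 1), (-1, -4), (-1, -2). Count: 6.

6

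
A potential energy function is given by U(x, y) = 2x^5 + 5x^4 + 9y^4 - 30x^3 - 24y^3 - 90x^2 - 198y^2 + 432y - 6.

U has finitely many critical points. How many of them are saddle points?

6

U separates as a function of x plus a function of y, so ∇U=0 decouples.
∂U/∂x = 10x(x - 3)(x + 2)(x + 3) = 0 at x ∈ {-3, -2, 0, 3}; ∂U/∂y = 36(y - 4)(y - 1)(y + 3) = 0 at y ∈ {-3, 1, 4}.
The Hessian is diagonal: diag(U_xx, U_yy). Second derivatives: U_xx(-3)=-180, U_xx(-2)=100, U_xx(0)=-180, U_xx(3)=900; U_yy(-3)=1008, U_yy(1)=-432, U_yy(4)=756.
Saddle points occur where the two diagonal entries have opposite signs: (-3, -3), (-3, 4), (-2, 1), (0, -3), (0, 4), (3, 1). Count: 6.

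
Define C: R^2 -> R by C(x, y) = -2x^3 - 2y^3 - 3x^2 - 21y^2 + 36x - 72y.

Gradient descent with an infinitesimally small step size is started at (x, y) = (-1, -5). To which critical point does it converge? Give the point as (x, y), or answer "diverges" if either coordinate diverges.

(-3, -4)

C is separable, so gradient descent decouples: x follows -∂C/∂x, y follows -∂C/∂y.
∂C/∂x = -6(x - 2)(x + 3); at x=-1 this is 36, so x decreases.
∂C/∂y = -6(y + 3)(y + 4); at y=-5 this is -12, so y increases.
x converges to its nearest critical value -3 (a local min of the x-part); y converges to -4. The iterate converges to (-3, -4).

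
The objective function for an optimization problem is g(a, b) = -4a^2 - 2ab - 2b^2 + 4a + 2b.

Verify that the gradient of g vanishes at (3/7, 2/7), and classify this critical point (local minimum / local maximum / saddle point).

∇g = (-8a - 2b + 4, -2a - 4b + 2); substituting (3/7, 2/7) gives ∇g = (0, 0), so (3/7, 2/7) is indeed a critical point.
The Hessian of g is constant: H = [[-8, -2], [-2, -4]].
det(H) = (-8)·(-4) − (-2)² = 28.
det(H) > 0 and tr(H) = -12 < 0, so H is negative definite and the point is a local maximum.

local maximum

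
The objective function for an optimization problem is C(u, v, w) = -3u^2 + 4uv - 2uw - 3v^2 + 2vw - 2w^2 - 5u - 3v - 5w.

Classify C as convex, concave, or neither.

C is quadratic, so its Hessian is the constant matrix H = [[-6, 4, -2], [4, -6, 2], [-2, 2, -4]].
Leading principal minors: -6, 20, -64.
Signs alternate −, +, − ⇒ H ≺ 0 ⇒ concave.

concave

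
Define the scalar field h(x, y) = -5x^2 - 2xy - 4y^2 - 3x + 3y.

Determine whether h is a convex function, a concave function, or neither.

h is quadratic, so its Hessian is the constant matrix H = [[-10, -2], [-2, -8]].
det(H) = 76, tr(H) = -18.
det(H) > 0 and tr(H) < 0, so H is negative definite everywhere: concave.

concave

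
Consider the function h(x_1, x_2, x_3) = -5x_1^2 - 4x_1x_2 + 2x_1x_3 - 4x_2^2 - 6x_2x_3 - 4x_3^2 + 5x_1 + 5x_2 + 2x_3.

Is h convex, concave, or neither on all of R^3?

concave

h is quadratic, so its Hessian is the constant matrix H = [[-10, -4, 2], [-4, -8, -6], [2, -6, -8]].
Leading principal minors: -10, 64, -24.
Signs alternate −, +, − ⇒ H ≺ 0 ⇒ concave.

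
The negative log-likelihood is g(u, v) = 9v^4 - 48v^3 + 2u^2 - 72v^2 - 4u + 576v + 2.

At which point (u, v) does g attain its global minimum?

g(u,v) separates as P(u) + Q(v) + 2, so its minimum is min P + min Q + 2.
P'(u) = 4u - 4 vanishes at u ∈ {1}; Q'(v) = 36(v - 4)(v - 2)(v + 2) vanishes at v ∈ {-2, 2, 4}.
Local minima of P (where P''>0): P(1)=-2. Local minima of Q: Q(-2)=-912, Q(4)=384.
So the global minimum of g is P(1) + Q(-2) + 2 = -2 − 912 + 2 = -912, attained at (1, -2).

(1, -2)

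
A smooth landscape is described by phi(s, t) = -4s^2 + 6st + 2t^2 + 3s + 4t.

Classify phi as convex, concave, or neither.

phi is quadratic, so its Hessian is the constant matrix H = [[-8, 6], [6, 4]].
det(H) = -68, tr(H) = -4.
det(H) < 0, so H is indefinite: neither convex nor concave.

neither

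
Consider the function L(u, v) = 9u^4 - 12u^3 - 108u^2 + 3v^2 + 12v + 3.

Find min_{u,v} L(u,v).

-576

L(u,v) separates as P(u) + Q(v) + 3, so its minimum is min P + min Q + 3.
P'(u) = 36u(u - 3)(u + 2) vanishes at u ∈ {-2, 0, 3}; Q'(v) = 6v + 12 vanishes at v ∈ {-2}.
Local minima of P (where P''>0): P(-2)=-192, P(3)=-567. Local minima of Q: Q(-2)=-12.
So the global minimum of L is P(3) + Q(-2) + 3 = -567 − 12 + 3 = -576, attained at (3, -2).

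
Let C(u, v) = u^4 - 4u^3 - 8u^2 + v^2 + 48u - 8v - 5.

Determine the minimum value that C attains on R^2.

-101

C(u,v) separates as P(u) + Q(v) − 5, so its minimum is min P + min Q − 5.
P'(u) = 4(u - 3)(u - 2)(u + 2) vanishes at u ∈ {-2, 2, 3}; Q'(v) = 2v - 8 vanishes at v ∈ {4}.
Local minima of P (where P''>0): P(-2)=-80, P(3)=45. Local minima of Q: Q(4)=-16.
So the global minimum of C is P(-2) + Q(4) − 5 = -80 − 16 − 5 = -101, attained at (-2, 4).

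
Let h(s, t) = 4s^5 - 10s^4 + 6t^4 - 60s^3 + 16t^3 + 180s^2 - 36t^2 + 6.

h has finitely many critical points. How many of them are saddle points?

h separates as a function of s plus a function of t, so ∇h=0 decouples.
∂h/∂s = 20s(s - 3)(s - 2)(s + 3) = 0 at s ∈ {-3, 0, 2, 3}; ∂h/∂t = 24t(t - 1)(t + 3) = 0 at t ∈ {-3, 0, 1}.
The Hessian is diagonal: diag(h_ss, h_tt). Second derivatives: h_ss(-3)=-1800, h_ss(0)=360, h_ss(2)=-200, h_ss(3)=360; h_tt(-3)=288, h_tt(0)=-72, h_tt(1)=96.
Saddle points occur where the two diagonal entries have opposite signs: (-3, -3), (-3, 1), (0, 0), (2, -3), (2, 1), (3, 0). Count: 6.

6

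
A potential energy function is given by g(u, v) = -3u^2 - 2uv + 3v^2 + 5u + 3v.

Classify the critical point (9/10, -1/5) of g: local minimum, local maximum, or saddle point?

The Hessian of g is constant: H = [[-6, -2], [-2, 6]].
det(H) = (-6)·6 − (-2)² = -40.
Since det(H) < 0, H is indefinite and the critical point is a saddle point.

saddle point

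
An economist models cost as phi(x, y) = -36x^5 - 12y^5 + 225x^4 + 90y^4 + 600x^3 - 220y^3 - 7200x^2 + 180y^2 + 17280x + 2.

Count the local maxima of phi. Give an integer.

4

phi separates as a function of x plus a function of y, so ∇phi=0 decouples.
∂phi/∂x = -180(x - 4)(x - 3)(x - 2)(x + 4) = 0 at x ∈ {-4, 2, 3, 4}; ∂phi/∂y = -60y(y - 3)(y - 2)(y - 1) = 0 at y ∈ {0, 1, 2, 3}.
The Hessian is diagonal: diag(phi_xx, phi_yy). Second derivatives: phi_xx(-4)=60480, phi_xx(2)=-2160, phi_xx(3)=1260, phi_xx(4)=-2880; phi_yy(0)=360, phi_yy(1)=-120, phi_yy(2)=120, phi_yy(3)=-360.
Local maxima occur where both diagonal entries negative: (2, 1), (2, 3), (4, 1), (4, 3). Count: 4.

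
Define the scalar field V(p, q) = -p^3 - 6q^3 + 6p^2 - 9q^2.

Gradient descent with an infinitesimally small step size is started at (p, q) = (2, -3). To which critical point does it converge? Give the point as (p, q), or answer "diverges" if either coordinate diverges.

(0, -1)

V is separable, so gradient descent decouples: p follows -∂V/∂p, q follows -∂V/∂q.
∂V/∂p = -3p(p - 4); at p=2 this is 12, so p decreases.
∂V/∂q = -18q(q + 1); at q=-3 this is -108, so q increases.
p converges to its nearest critical value 0 (a local min of the p-part); q converges to -1. The iterate converges to (0, -1).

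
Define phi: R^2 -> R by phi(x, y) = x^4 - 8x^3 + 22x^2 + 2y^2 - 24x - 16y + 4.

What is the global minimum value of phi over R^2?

phi(x,y) separates as P(x) + Q(y) + 4, so its minimum is min P + min Q + 4.
P'(x) = 4(x - 3)(x - 2)(x - 1) vanishes at x ∈ {1, 2, 3}; Q'(y) = 4y - 16 vanishes at y ∈ {4}.
Local minima of P (where P''>0): P(1)=-9, P(3)=-9. Local minima of Q: Q(4)=-32.
So the global minimum of phi is P(1) + Q(4) + 4 = -9 − 32 + 4 = -37, attained at (1, 4).

-37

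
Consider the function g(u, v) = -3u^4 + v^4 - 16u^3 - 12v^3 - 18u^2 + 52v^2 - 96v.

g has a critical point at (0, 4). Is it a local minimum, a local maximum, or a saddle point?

saddle point

The mixed partial ∂²g/∂u∂v is 0, so the Hessian at any point is diag(g_uu, g_vv) = diag(-12(3u^2 + 8u + 3), 4(3v^2 - 18v + 26)).
At (0, 4): H = diag(-36, 8).
The eigenvalues have opposite signs, so H is indefinite: a saddle point.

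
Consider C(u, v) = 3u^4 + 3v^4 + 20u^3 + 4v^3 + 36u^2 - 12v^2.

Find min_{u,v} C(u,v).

-32

C(u,v) separates as P(u) + Q(v), so its minimum is min P + min Q.
P'(u) = 12u(u + 2)(u + 3) vanishes at u ∈ {-3, -2, 0}; Q'(v) = 12v(v - 1)(v + 2) vanishes at v ∈ {-2, 0, 1}.
Local minima of P (where P''>0): P(-3)=27, P(0)=0. Local minima of Q: Q(-2)=-32, Q(1)=-5.
So the global minimum of C is P(0) + Q(-2) = 0 − 32 = -32, attained at (0, -2).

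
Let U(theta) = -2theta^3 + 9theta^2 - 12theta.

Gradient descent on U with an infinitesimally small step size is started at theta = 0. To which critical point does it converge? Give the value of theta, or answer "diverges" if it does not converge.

U'(theta) = -6(theta - 2)(theta - 1), so U'(0) = -12.
Gradient descent moves in the -U' direction, i.e. theta is increasing.
The nearest critical point in that direction is theta = 1, where U'' = 6 > 0 (a local minimum). The iterate converges there.

1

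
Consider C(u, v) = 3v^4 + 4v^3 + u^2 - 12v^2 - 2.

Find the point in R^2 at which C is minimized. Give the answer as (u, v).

C(u,v) separates as P(u) + Q(v) − 2, so its minimum is min P + min Q − 2.
P'(u) = 2u vanishes at u ∈ {0}; Q'(v) = 12v(v - 1)(v + 2) vanishes at v ∈ {-2, 0, 1}.
Local minima of P (where P''>0): P(0)=0. Local minima of Q: Q(-2)=-32, Q(1)=-5.
So the global minimum of C is P(0) + Q(-2) − 2 = 0 − 32 − 2 = -34, attained at (0, -2).

(0, -2)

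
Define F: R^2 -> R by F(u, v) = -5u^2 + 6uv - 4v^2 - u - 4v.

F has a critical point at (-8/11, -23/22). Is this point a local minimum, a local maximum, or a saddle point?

local maximum

The Hessian of F is constant: H = [[-10, 6], [6, -8]].
det(H) = (-10)·(-8) − 6² = 44.
det(H) > 0 and tr(H) = -18 < 0, so H is negative definite and the point is a local maximum.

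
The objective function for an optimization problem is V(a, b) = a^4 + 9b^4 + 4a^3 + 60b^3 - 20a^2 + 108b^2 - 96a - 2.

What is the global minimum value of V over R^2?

V(a,b) separates as P(a) + Q(b) − 2, so its minimum is min P + min Q − 2.
P'(a) = 4(a - 3)(a + 2)(a + 4) vanishes at a ∈ {-4, -2, 3}; Q'(b) = 36b(b + 2)(b + 3) vanishes at b ∈ {-3, -2, 0}.
Local minima of P (where P''>0): P(-4)=64, P(3)=-279. Local minima of Q: Q(-3)=81, Q(0)=0.
So the global minimum of V is P(3) + Q(0) − 2 = -279 + 0 − 2 = -281, attained at (3, 0).

-281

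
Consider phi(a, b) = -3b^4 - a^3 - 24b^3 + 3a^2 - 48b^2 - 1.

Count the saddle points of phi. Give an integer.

phi separates as a function of a plus a function of b, so ∇phi=0 decouples.
∂phi/∂a = -3a(a - 2) = 0 at a ∈ {0, 2}; ∂phi/∂b = -12b(b + 2)(b + 4) = 0 at b ∈ {-4, -2, 0}.
The Hessian is diagonal: diag(phi_aa, phi_bb). Second derivatives: phi_aa(0)=6, phi_aa(2)=-6; phi_bb(-4)=-96, phi_bb(-2)=48, phi_bb(0)=-96.
Saddle points occur where the two diagonal entries have opposite signs: (0, -4), (0, 0), (2, -2). Count: 3.

3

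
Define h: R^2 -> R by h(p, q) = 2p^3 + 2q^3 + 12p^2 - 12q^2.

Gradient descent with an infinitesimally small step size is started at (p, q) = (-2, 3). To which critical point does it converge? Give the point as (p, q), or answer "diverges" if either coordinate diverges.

h is separable, so gradient descent decouples: p follows -∂h/∂p, q follows -∂h/∂q.
∂h/∂p = 6p(p + 4); at p=-2 this is -24, so p increases.
∂h/∂q = 6q(q - 4); at q=3 this is -18, so q increases.
p converges to its nearest critical value 0 (a local min of the p-part); q converges to 4. The iterate converges to (0, 4).

(0, 4)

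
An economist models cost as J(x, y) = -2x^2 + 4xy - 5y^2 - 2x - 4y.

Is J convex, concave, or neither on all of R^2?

concave

J is quadratic, so its Hessian is the constant matrix H = [[-4, 4], [4, -10]].
det(H) = 24, tr(H) = -14.
det(H) > 0 and tr(H) < 0, so H is negative definite everywhere: concave.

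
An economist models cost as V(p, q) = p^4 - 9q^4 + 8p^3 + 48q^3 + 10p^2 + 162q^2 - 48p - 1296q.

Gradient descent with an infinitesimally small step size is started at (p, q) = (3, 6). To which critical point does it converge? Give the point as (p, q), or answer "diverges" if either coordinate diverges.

V is separable, so gradient descent decouples: p follows -∂V/∂p, q follows -∂V/∂q.
∂V/∂p = 4(p - 1)(p + 3)(p + 4); at p=3 this is 336, so p decreases.
∂V/∂q = -36(q - 4)(q - 3)(q + 3); at q=6 this is -1944, so q increases.
The q-coordinate has no critical point in that direction and runs off to infinity.

diverges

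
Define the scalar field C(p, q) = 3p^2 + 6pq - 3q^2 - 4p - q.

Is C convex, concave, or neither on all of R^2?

neither

C is quadratic, so its Hessian is the constant matrix H = [[6, 6], [6, -6]].
det(H) = -72, tr(H) = 0.
det(H) < 0, so H is indefinite: neither convex nor concave.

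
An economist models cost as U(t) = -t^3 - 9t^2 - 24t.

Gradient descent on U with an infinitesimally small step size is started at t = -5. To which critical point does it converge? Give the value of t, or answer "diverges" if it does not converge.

U'(t) = -3(t + 2)(t + 4), so U'(-5) = -9.
Gradient descent moves in the -U' direction, i.e. t is increasing.
The nearest critical point in that direction is t = -4, where U'' = 6 > 0 (a local minimum). The iterate converges there.

-4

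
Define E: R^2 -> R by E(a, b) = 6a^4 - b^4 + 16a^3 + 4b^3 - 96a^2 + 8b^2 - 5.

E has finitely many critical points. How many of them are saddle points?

5

E separates as a function of a plus a function of b, so ∇E=0 decouples.
∂E/∂a = 24a(a - 2)(a + 4) = 0 at a ∈ {-4, 0, 2}; ∂E/∂b = -4b(b - 4)(b + 1) = 0 at b ∈ {-1, 0, 4}.
The Hessian is diagonal: diag(E_aa, E_bb). Second derivatives: E_aa(-4)=576, E_aa(0)=-192, E_aa(2)=288; E_bb(-1)=-20, E_bb(0)=16, E_bb(4)=-80.
Saddle points occur where the two diagonal entries have opposite signs: (-4, -1), (-4, 4), (0, 0), (2, -1), (2, 4). Count: 5.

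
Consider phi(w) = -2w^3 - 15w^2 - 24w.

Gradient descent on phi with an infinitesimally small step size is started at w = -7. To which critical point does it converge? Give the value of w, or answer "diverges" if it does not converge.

-4

phi'(w) = -6(w + 1)(w + 4), so phi'(-7) = -108.
Gradient descent moves in the -phi' direction, i.e. w is increasing.
The nearest critical point in that direction is w = -4, where phi'' = 18 > 0 (a local minimum). The iterate converges there.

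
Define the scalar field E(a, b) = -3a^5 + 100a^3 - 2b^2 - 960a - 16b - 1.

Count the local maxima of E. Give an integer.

2

E separates as a function of a plus a function of b, so ∇E=0 decouples.
∂E/∂a = -15(a - 4)(a - 2)(a + 2)(a + 4) = 0 at a ∈ {-4, -2, 2, 4}; ∂E/∂b = -4(b + 4) = 0 at b ∈ {-4}.
The Hessian is diagonal: diag(E_aa, E_bb). Second derivatives: E_aa(-4)=1440, E_aa(-2)=-720, E_aa(2)=720, E_aa(4)=-1440; E_bb(-4)=-4.
Local maxima occur where both diagonal entries negative: (-2, -4), (4, -4). Count: 2.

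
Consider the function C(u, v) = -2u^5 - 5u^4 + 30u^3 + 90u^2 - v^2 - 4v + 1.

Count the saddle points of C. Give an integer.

2

C separates as a function of u plus a function of v, so ∇C=0 decouples.
∂C/∂u = -10u(u - 3)(u + 2)(u + 3) = 0 at u ∈ {-3, -2, 0, 3}; ∂C/∂v = -2(v + 2) = 0 at v ∈ {-2}.
The Hessian is diagonal: diag(C_uu, C_vv). Second derivatives: C_uu(-3)=180, C_uu(-2)=-100, C_uu(0)=180, C_uu(3)=-900; C_vv(-2)=-2.
Saddle points occur where the two diagonal entries have opposite signs: (-3, -2), (0, -2). Count: 2.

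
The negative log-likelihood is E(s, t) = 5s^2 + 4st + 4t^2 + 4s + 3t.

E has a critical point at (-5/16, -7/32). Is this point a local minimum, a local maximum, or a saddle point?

The Hessian of E is constant: H = [[10, 4], [4, 8]].
det(H) = 10·8 − 4² = 64.
det(H) > 0 and tr(H) = 18 > 0, so H is positive definite and the point is a local minimum.

local minimum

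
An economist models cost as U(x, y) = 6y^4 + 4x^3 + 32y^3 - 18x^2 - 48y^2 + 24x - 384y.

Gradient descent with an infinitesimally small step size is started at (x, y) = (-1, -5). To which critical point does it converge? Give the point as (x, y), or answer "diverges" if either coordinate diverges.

diverges

U is separable, so gradient descent decouples: x follows -∂U/∂x, y follows -∂U/∂y.
∂U/∂x = 12(x - 2)(x - 1); at x=-1 this is 72, so x decreases.
∂U/∂y = 24(y - 2)(y + 2)(y + 4); at y=-5 this is -504, so y increases.
The x-coordinate has no critical point in that direction and runs off to infinity.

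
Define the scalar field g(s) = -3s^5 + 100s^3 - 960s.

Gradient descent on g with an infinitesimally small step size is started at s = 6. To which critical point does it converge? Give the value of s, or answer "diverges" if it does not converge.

g'(s) = -15(s - 4)(s - 2)(s + 2)(s + 4), so g'(6) = -9600.
Gradient descent moves in the -g' direction, i.e. s is increasing.
There is no critical point above s=6, and g' keeps the same sign, so the iterate runs off to +∞.

diverges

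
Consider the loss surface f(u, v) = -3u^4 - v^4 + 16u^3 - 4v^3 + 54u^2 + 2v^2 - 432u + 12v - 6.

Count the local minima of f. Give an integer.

f separates as a function of u plus a function of v, so ∇f=0 decouples.
∂f/∂u = -12(u - 4)(u - 3)(u + 3) = 0 at u ∈ {-3, 3, 4}; ∂f/∂v = -4(v - 1)(v + 1)(v + 3) = 0 at v ∈ {-3, -1, 1}.
The Hessian is diagonal: diag(f_uu, f_vv). Second derivatives: f_uu(-3)=-504, f_uu(3)=72, f_uu(4)=-84; f_vv(-3)=-32, f_vv(-1)=16, f_vv(1)=-32.
Local minima occur where both diagonal entries positive: (3, -1). Count: 1.

1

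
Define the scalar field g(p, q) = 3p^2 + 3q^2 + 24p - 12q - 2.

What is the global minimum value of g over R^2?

g(p,q) separates as A(p) + B(q) − 2, so its minimum is min A + min B − 2.
A'(p) = 6p + 24 vanishes at p ∈ {-4}; B'(q) = 6q - 12 vanishes at q ∈ {2}.
Local minima of A (where A''>0): A(-4)=-48. Local minima of B: B(2)=-12.
So the global minimum of g is A(-4) + B(2) − 2 = -48 − 12 − 2 = -62, attained at (-4, 2).

-62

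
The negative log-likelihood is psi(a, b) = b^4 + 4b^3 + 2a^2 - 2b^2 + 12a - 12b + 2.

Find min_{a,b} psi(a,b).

-25

psi(a,b) separates as P(a) + Q(b) + 2, so its minimum is min P + min Q + 2.
P'(a) = 4a + 12 vanishes at a ∈ {-3}; Q'(b) = 4(b - 1)(b + 1)(b + 3) vanishes at b ∈ {-3, -1, 1}.
Local minima of P (where P''>0): P(-3)=-18. Local minima of Q: Q(-3)=-9, Q(1)=-9.
So the global minimum of psi is P(-3) + Q(-3) + 2 = -18 − 9 + 2 = -25, attained at (-3, -3).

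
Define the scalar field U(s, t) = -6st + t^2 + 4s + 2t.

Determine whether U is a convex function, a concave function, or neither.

neither

U is quadratic, so its Hessian is the constant matrix H = [[0, -6], [-6, 2]].
det(H) = -36, tr(H) = 2.
det(H) < 0, so H is indefinite: neither convex nor concave.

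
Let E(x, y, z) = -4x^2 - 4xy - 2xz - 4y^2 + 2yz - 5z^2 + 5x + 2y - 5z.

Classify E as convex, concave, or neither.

concave

E is quadratic, so its Hessian is the constant matrix H = [[-8, -4, -2], [-4, -8, 2], [-2, 2, -10]].
Leading principal minors: -8, 48, -384.
Signs alternate −, +, − ⇒ H ≺ 0 ⇒ concave.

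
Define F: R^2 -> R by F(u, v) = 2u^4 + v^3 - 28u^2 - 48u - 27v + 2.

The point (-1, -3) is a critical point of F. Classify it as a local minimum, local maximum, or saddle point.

local maximum

The mixed partial ∂²F/∂u∂v is 0, so the Hessian at any point is diag(F_uu, F_vv) = diag(8(3u^2 - 7), 6v).
At (-1, -3): H = diag(-32, -18).
Both eigenvalues are negative, so H is negative definite: a local maximum.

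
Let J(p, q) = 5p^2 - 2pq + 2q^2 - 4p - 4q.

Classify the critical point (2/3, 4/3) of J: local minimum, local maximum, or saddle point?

local minimum

The Hessian of J is constant: H = [[10, -2], [-2, 4]].
det(H) = 10·4 − (-2)² = 36.
det(H) > 0 and tr(H) = 14 > 0, so H is positive definite and the point is a local minimum.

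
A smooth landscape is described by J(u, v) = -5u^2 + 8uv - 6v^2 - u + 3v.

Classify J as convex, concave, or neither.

concave

J is quadratic, so its Hessian is the constant matrix H = [[-10, 8], [8, -12]].
det(H) = 56, tr(H) = -22.
det(H) > 0 and tr(H) < 0, so H is negative definite everywhere: concave.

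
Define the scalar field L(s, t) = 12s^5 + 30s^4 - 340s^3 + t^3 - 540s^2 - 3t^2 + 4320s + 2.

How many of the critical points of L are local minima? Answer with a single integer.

2

L separates as a function of s plus a function of t, so ∇L=0 decouples.
∂L/∂s = 60(s - 3)(s - 2)(s + 3)(s + 4) = 0 at s ∈ {-4, -3, 2, 3}; ∂L/∂t = 3t(t - 2) = 0 at t ∈ {0, 2}.
The Hessian is diagonal: diag(L_ss, L_tt). Second derivatives: L_ss(-4)=-2520, L_ss(-3)=1800, L_ss(2)=-1800, L_ss(3)=2520; L_tt(0)=-6, L_tt(2)=6.
Local minima occur where both diagonal entries positive: (-3, 2), (3, 2). Count: 2.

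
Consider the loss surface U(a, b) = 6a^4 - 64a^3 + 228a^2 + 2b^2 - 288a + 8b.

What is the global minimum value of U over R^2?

U(a,b) separates as P(a) + Q(b), so its minimum is min P + min Q.
P'(a) = 24(a - 4)(a - 3)(a - 1) vanishes at a ∈ {1, 3, 4}; Q'(b) = 4b + 8 vanishes at b ∈ {-2}.
Local minima of P (where P''>0): P(1)=-118, P(4)=-64. Local minima of Q: Q(-2)=-8.
So the global minimum of U is P(1) + Q(-2) = -118 − 8 = -126, attained at (1, -2).

-126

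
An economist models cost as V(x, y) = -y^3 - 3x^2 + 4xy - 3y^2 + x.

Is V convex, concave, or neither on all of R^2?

neither

The term -y^3 is cubic, so the Hessian is not constant.
∂²V/∂y² = -6y - 6, which takes both signs as y varies (negative for sufficiently large y). A diagonal entry of the Hessian changing sign means the Hessian is neither positive- nor negative-semidefinite on all of R^2.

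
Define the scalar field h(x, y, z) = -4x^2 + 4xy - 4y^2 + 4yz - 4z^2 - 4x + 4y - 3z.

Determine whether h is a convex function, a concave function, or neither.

concave

h is quadratic, so its Hessian is the constant matrix H = [[-8, 4, 0], [4, -8, 4], [0, 4, -8]].
Leading principal minors: -8, 48, -256.
Signs alternate −, +, − ⇒ H ≺ 0 ⇒ concave.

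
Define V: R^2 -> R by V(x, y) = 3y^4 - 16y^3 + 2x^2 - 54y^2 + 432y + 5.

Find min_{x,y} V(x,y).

-1102

V(x,y) separates as P(x) + Q(y) + 5, so its minimum is min P + min Q + 5.
P'(x) = 4x vanishes at x ∈ {0}; Q'(y) = 12(y - 4)(y - 3)(y + 3) vanishes at y ∈ {-3, 3, 4}.
Local minima of P (where P''>0): P(0)=0. Local minima of Q: Q(-3)=-1107, Q(4)=608.
So the global minimum of V is P(0) + Q(-3) + 5 = 0 − 1107 + 5 = -1102, attained at (0, -3).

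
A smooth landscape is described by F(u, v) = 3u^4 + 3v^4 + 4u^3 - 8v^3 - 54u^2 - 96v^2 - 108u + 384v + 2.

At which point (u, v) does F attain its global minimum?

(3, -4)

F(u,v) separates as P(u) + Q(v) + 2, so its minimum is min P + min Q + 2.
P'(u) = 12(u - 3)(u + 1)(u + 3) vanishes at u ∈ {-3, -1, 3}; Q'(v) = 12(v - 4)(v - 2)(v + 4) vanishes at v ∈ {-4, 2, 4}.
Local minima of P (where P''>0): P(-3)=-27, P(3)=-459. Local minima of Q: Q(-4)=-1792, Q(4)=256.
So the global minimum of F is P(3) + Q(-4) + 2 = -459 − 1792 + 2 = -2249, attained at (3, -4).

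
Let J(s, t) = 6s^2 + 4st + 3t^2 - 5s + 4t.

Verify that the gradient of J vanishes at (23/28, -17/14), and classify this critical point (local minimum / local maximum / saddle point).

local minimum

∇J = (12s + 4t - 5, 4s + 6t + 4); substituting (23/28, -17/14) gives ∇J = (0, 0), so (23/28, -17/14) is indeed a critical point.
The Hessian of J is constant: H = [[12, 4], [4, 6]].
det(H) = 12·6 − 4² = 56.
det(H) > 0 and tr(H) = 18 > 0, so H is positive definite and the point is a local minimum.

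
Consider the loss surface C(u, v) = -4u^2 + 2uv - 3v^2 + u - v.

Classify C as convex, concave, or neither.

concave

C is quadratic, so its Hessian is the constant matrix H = [[-8, 2], [2, -6]].
det(H) = 44, tr(H) = -14.
det(H) > 0 and tr(H) < 0, so H is negative definite everywhere: concave.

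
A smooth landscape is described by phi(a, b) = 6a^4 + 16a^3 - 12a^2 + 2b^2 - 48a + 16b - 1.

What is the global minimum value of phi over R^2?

-71

phi(a,b) separates as P(a) + Q(b) − 1, so its minimum is min P + min Q − 1.
P'(a) = 24(a - 1)(a + 1)(a + 2) vanishes at a ∈ {-2, -1, 1}; Q'(b) = 4b + 16 vanishes at b ∈ {-4}.
Local minima of P (where P''>0): P(-2)=16, P(1)=-38. Local minima of Q: Q(-4)=-32.
So the global minimum of phi is P(1) + Q(-4) − 1 = -38 − 32 − 1 = -71, attained at (1, -4).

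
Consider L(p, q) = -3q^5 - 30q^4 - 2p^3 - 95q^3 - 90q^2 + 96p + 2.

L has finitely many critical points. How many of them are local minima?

L separates as a function of p plus a function of q, so ∇L=0 decouples.
∂L/∂p = -6(p - 4)(p + 4) = 0 at p ∈ {-4, 4}; ∂L/∂q = -15q(q + 1)(q + 3)(q + 4) = 0 at q ∈ {-4, -3, -1, 0}.
The Hessian is diagonal: diag(L_pp, L_qq). Second derivatives: L_pp(-4)=48, L_pp(4)=-48; L_qq(-4)=180, L_qq(-3)=-90, L_qq(-1)=90, L_qq(0)=-180.
Local minima occur where both diagonal entries positive: (-4, -4), (-4, -1). Count: 2.

2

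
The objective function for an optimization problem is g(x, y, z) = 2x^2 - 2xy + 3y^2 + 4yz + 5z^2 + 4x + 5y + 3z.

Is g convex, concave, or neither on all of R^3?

convex

g is quadratic, so its Hessian is the constant matrix H = [[4, -2, 0], [-2, 6, 4], [0, 4, 10]].
Leading principal minors: 4, 20, 136.
All positive ⇒ H ≻ 0 ⇒ convex.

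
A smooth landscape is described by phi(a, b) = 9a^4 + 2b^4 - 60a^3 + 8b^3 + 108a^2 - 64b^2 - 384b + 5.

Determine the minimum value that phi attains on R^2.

phi(a,b) separates as P(a) + Q(b) + 5, so its minimum is min P + min Q + 5.
P'(a) = 36a(a - 3)(a - 2) vanishes at a ∈ {0, 2, 3}; Q'(b) = 8(b - 4)(b + 3)(b + 4) vanishes at b ∈ {-4, -3, 4}.
Local minima of P (where P''>0): P(0)=0, P(3)=81. Local minima of Q: Q(-4)=512, Q(4)=-1536.
So the global minimum of phi is P(0) + Q(4) + 5 = 0 − 1536 + 5 = -1531, attained at (0, 4).

-1531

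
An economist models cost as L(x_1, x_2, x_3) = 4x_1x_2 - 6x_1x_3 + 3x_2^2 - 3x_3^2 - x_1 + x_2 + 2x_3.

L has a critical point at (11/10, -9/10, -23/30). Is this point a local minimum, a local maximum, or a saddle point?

The Hessian is constant: H = [[0, 4, -6], [4, 6, 0], [-6, 0, -6]].
Leading principal minors: Δ₁ = 0, Δ₂ = -16, Δ₃ = -120.
The minors fit neither the all-positive nor the alternating-sign pattern, so H is indefinite: a saddle point.

saddle point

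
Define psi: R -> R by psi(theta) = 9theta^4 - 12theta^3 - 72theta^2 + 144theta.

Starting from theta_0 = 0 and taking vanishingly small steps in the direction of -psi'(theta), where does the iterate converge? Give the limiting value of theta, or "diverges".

psi'(theta) = 36(theta - 2)(theta - 1)(theta + 2), so psi'(0) = 144.
Gradient descent moves in the -psi' direction, i.e. theta is decreasing.
The nearest critical point in that direction is theta = -2, where psi'' = 432 > 0 (a local minimum). The iterate converges there.

-2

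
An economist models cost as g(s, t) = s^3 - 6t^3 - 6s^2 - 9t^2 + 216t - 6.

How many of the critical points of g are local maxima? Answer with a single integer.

1

g separates as a function of s plus a function of t, so ∇g=0 decouples.
∂g/∂s = 3s(s - 4) = 0 at s ∈ {0, 4}; ∂g/∂t = -18(t - 3)(t + 4) = 0 at t ∈ {-4, 3}.
The Hessian is diagonal: diag(g_ss, g_tt). Second derivatives: g_ss(0)=-12, g_ss(4)=12; g_tt(-4)=126, g_tt(3)=-126.
Local maxima occur where both diagonal entries negative: (0, 3). Count: 1.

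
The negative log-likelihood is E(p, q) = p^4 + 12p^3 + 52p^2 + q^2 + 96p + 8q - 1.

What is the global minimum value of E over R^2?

-81

E(p,q) separates as A(p) + B(q) − 1, so its minimum is min A + min B − 1.
A'(p) = 4(p + 2)(p + 3)(p + 4) vanishes at p ∈ {-4, -3, -2}; B'(q) = 2q + 8 vanishes at q ∈ {-4}.
Local minima of A (where A''>0): A(-4)=-64, A(-2)=-64. Local minima of B: B(-4)=-16.
So the global minimum of E is A(-4) + B(-4) − 1 = -64 − 16 − 1 = -81, attained at (-4, -4).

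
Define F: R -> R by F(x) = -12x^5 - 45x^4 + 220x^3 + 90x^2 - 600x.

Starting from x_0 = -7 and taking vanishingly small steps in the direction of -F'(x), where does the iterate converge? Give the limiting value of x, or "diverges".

F'(x) = -60(x - 2)(x - 1)(x + 1)(x + 5), so F'(-7) = -51840.
Gradient descent moves in the -F' direction, i.e. x is increasing.
The nearest critical point in that direction is x = -5, where F'' = 10080 > 0 (a local minimum). The iterate converges there.

-5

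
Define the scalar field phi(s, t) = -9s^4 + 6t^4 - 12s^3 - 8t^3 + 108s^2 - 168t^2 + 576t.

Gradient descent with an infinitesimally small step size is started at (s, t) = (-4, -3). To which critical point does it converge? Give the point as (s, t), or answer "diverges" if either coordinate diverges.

diverges

phi is separable, so gradient descent decouples: s follows -∂phi/∂s, t follows -∂phi/∂t.
∂phi/∂s = -36s(s - 2)(s + 3); at s=-4 this is 864, so s decreases.
∂phi/∂t = 24(t - 3)(t - 2)(t + 4); at t=-3 this is 720, so t decreases.
The s-coordinate has no critical point in that direction and runs off to infinity.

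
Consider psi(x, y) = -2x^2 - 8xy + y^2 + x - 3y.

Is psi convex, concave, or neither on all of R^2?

psi is quadratic, so its Hessian is the constant matrix H = [[-4, -8], [-8, 2]].
det(H) = -72, tr(H) = -2.
det(H) < 0, so H is indefinite: neither convex nor concave.

neither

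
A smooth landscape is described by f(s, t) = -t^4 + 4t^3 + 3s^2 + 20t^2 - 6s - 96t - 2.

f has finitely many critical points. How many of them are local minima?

1

f separates as a function of s plus a function of t, so ∇f=0 decouples.
∂f/∂s = 6(s - 1) = 0 at s ∈ {1}; ∂f/∂t = -4(t - 4)(t - 2)(t + 3) = 0 at t ∈ {-3, 2, 4}.
The Hessian is diagonal: diag(f_ss, f_tt). Second derivatives: f_ss(1)=6; f_tt(-3)=-140, f_tt(2)=40, f_tt(4)=-56.
Local minima occur where both diagonal entries positive: (1, 2). Count: 1.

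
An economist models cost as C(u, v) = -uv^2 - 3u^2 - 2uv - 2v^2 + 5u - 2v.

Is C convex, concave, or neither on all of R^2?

neither

The term -uv^2 is cubic, so the Hessian is not constant.
∂²C/∂v² = -2u - 4, which takes both signs as u varies (negative for sufficiently large u). A diagonal entry of the Hessian changing sign means the Hessian is neither positive- nor negative-semidefinite on all of R^2.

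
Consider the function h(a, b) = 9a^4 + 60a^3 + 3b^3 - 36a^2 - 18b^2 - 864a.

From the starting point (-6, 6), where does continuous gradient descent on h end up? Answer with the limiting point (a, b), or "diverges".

h is separable, so gradient descent decouples: a follows -∂h/∂a, b follows -∂h/∂b.
∂h/∂a = 36(a - 2)(a + 3)(a + 4); at a=-6 this is -1728, so a increases.
∂h/∂b = 9b(b - 4); at b=6 this is 108, so b decreases.
a converges to its nearest critical value -4 (a local min of the a-part); b converges to 4. The iterate converges to (-4, 4).

(-4, 4)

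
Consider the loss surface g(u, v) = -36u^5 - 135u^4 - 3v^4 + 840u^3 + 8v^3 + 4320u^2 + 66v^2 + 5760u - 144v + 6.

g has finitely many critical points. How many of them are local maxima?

4

g separates as a function of u plus a function of v, so ∇g=0 decouples.
∂g/∂u = -180(u - 4)(u + 1)(u + 2)(u + 4) = 0 at u ∈ {-4, -2, -1, 4}; ∂g/∂v = -12(v - 4)(v - 1)(v + 3) = 0 at v ∈ {-3, 1, 4}.
The Hessian is diagonal: diag(g_uu, g_vv). Second derivatives: g_uu(-4)=8640, g_uu(-2)=-2160, g_uu(-1)=2700, g_uu(4)=-43200; g_vv(-3)=-336, g_vv(1)=144, g_vv(4)=-252.
Local maxima occur where both diagonal entries negative: (-2, -3), (-2, 4), (4, -3), (4, 4). Count: 4.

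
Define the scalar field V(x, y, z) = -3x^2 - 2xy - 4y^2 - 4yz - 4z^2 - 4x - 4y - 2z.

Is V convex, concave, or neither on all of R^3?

V is quadratic, so its Hessian is the constant matrix H = [[-6, -2, 0], [-2, -8, -4], [0, -4, -8]].
Leading principal minors: -6, 44, -256.
Signs alternate −, +, − ⇒ H ≺ 0 ⇒ concave.

concave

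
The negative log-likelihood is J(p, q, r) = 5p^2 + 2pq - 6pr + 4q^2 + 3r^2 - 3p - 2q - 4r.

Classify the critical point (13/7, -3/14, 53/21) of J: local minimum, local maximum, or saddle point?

local minimum

The Hessian is constant: H = [[10, 2, -6], [2, 8, 0], [-6, 0, 6]].
Leading principal minors: Δ₁ = 10, Δ₂ = 76, Δ₃ = 168.
All leading minors are positive, so H is positive definite: a local minimum.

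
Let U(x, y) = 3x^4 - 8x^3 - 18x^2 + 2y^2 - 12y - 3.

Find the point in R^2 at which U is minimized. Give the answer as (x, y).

(3, 3)

U(x,y) separates as P(x) + Q(y) − 3, so its minimum is min P + min Q − 3.
P'(x) = 12x(x - 3)(x + 1) vanishes at x ∈ {-1, 0, 3}; Q'(y) = 4y - 12 vanishes at y ∈ {3}.
Local minima of P (where P''>0): P(-1)=-7, P(3)=-135. Local minima of Q: Q(3)=-18.
So the global minimum of U is P(3) + Q(3) − 3 = -135 − 18 − 3 = -156, attained at (3, 3).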